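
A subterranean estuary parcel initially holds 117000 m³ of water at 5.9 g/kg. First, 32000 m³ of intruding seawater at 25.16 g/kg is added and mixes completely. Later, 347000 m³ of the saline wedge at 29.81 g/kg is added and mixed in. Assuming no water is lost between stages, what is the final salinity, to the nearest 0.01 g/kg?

23.87 g/kg

Weighted by volume,
Initial salt = 117,000×5.9 = 690,300
After stage 1: salt = 690,300 + 32,000×25.16 = 1,495,420; volume = 149,000 m³; S = 10.036 g/kg
After stage 2: salt = 1,495,420 + 347,000×29.81 = 11,839,490; volume = 496,000 m³
S = 11,839,490 / 496,000 = 23.8699 g/kg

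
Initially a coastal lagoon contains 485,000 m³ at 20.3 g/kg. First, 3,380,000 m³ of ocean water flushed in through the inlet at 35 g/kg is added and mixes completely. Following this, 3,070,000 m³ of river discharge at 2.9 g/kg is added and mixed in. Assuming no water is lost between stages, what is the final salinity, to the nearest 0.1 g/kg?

19.8 g/kg

By conservation of dissolved salt,
Initial salt = 485,000×20.3 = 9,845,500
After stage 1: salt = 9,845,500 + 3,380,000×35 = 128,145,500; volume = 3,865,000 m³; S = 33.155 g/kg
After stage 2: salt = 128,145,500 + 3,070,000×2.9 = 137,048,500; volume = 6,935,000 m³
S = 137,048,500 / 6,935,000 = 19.7619 g/kg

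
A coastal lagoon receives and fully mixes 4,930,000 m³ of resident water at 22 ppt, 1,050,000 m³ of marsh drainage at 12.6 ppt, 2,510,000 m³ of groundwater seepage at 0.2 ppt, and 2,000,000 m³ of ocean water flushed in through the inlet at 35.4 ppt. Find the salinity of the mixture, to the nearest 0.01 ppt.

18.40 ppt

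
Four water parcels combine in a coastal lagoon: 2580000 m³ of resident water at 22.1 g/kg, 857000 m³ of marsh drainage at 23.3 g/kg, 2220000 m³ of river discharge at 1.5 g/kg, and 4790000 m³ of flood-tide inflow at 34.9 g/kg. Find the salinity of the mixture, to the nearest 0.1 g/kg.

23.7 g/kg

Conserving salt mass:
salt = 2,580,000×22.1 + 857,000×23.3 + 2,220,000×1.5 + 4,790,000×34.9 = 57,018,000 + 19,968,100 + 3,330,000 + 167,171,000 = 247,487,100
volume = 2,580,000 + 857,000 + 2,220,000 + 4,790,000 = 10,447,000 m³
S = 247,487,100 / 10,447,000 = 23.69 g/kg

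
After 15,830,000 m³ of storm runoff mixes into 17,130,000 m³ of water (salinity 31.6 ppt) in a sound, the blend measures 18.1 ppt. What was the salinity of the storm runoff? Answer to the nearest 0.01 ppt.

Salt balance: 17,130,000×31.6 + 15,830,000×S = 32,960,000×18.1
541,308,000 + 15,830,000·S = 596,576,000
S = (596,576,000 − 541,308,000) / 15,830,000 = 3.4913 ppt

3.49 ppt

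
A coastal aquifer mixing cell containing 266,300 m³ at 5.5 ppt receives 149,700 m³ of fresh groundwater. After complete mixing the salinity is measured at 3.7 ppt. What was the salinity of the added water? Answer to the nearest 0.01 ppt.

Salt balance: 266,300×5.5 + 149,700×S = 416,000×3.7
1,464,650 + 149,700·S = 1,539,200
S = (1,539,200 − 1,464,650) / 149,700 = 0.498 ppt

0.50 ppt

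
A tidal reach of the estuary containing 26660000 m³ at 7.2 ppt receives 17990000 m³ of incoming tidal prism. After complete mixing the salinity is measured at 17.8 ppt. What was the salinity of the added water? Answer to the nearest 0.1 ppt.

33.5 ppt

Salt balance: 26,660,000×7.2 + 17,990,000×S = 44,650,000×17.8
191,952,000 + 17,990,000·S = 794,770,000
S = (794,770,000 − 191,952,000) / 17,990,000 = 33.5085 ppt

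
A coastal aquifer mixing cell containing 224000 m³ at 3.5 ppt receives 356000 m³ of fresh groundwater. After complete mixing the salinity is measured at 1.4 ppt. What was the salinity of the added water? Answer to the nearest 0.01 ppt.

Salt balance: 224,000×3.5 + 356,000×S = 580,000×1.4
784,000 + 356,000·S = 812,000
S = (812,000 − 784,000) / 356,000 = 0.0787 ppt

0.08 ppt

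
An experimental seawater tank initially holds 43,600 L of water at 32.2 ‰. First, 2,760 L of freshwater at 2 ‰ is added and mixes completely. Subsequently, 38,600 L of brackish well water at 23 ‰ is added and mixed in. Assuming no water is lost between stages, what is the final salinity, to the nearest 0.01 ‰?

27.04 ‰

By conservation of dissolved salt,
Initial salt = 43,600×32.2 = 1,403,920
After stage 1: salt = 1,403,920 + 2,760×2 = 1,409,440; volume = 46,360 L; S = 30.402 ‰
After stage 2: salt = 1,409,440 + 38,600×23 = 2,297,240; volume = 84,960 L
S = 2,297,240 / 84,960 = 27.0391 ‰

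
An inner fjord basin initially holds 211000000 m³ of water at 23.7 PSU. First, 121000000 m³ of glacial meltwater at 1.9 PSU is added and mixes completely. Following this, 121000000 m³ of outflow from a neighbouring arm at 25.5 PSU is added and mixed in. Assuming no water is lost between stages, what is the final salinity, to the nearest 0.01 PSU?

18.36 PSU

Weighted by volume,
Initial salt = 211,000,000×23.7 = 5,000,700,000
After stage 1: salt = 5,000,700,000 + 121,000,000×1.9 = 5,230,600,000; volume = 332,000,000 m³; S = 15.755 PSU
After stage 2: salt = 5,230,600,000 + 121,000,000×25.5 = 8,316,100,000; volume = 453,000,000 m³
S = 8,316,100,000 / 453,000,000 = 18.3578 PSU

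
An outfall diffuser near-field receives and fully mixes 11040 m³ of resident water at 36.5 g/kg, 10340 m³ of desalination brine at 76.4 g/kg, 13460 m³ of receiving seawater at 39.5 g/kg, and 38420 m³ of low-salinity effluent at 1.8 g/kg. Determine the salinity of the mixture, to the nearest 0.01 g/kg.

24.48 g/kg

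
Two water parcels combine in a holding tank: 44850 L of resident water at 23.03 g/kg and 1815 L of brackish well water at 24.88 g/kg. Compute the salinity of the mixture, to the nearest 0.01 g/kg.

23.10 g/kg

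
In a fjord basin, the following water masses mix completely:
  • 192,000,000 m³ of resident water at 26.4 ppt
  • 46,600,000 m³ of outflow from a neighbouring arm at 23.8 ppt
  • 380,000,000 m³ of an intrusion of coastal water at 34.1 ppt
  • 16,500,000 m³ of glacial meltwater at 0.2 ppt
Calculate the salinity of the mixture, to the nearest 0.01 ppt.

30.14 ppt

By conservation of dissolved salt,
salt = 192,000,000×26.4 + 46,600,000×23.8 + 380,000,000×34.1 + 16,500,000×0.2 = 5,068,800,000 + 1,109,080,000 + 12,958,000,000 + 3,300,000 = 19,139,180,000
volume = 192,000,000 + 46,600,000 + 380,000,000 + 16,500,000 = 635,100,000 m³
S = 19,139,180,000 / 635,100,000 = 30.1357 ppt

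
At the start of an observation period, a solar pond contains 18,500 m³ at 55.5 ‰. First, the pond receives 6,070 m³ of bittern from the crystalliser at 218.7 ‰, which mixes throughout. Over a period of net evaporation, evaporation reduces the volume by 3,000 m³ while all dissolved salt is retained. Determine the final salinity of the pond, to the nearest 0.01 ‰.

109.15 ‰

After mixing: salt = 18,500×55.5 + 6,070×218.7 = 2,354,259; volume = 24,570 m³
After evaporation: salt unchanged = 2,354,259; volume = 24,570 − 3,000 = 21,570 m³
S = 2,354,259 / 21,570 = 109.1451 ‰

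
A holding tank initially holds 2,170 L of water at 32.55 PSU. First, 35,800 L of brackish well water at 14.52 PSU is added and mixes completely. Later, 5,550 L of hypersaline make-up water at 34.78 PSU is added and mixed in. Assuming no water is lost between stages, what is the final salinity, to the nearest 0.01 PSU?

18.00 PSU

Mass of salt is conserved:
Initial salt = 2,170×32.55 = 70,633.5
After stage 1: salt = 70,633.5 + 35,800×14.52 = 590,449.5; volume = 37,970 L; S = 15.55 PSU
After stage 2: salt = 590,449.5 + 5,550×34.78 = 783,478.5; volume = 43,520 L
S = 783,478.5 / 43,520 = 18.0027 PSU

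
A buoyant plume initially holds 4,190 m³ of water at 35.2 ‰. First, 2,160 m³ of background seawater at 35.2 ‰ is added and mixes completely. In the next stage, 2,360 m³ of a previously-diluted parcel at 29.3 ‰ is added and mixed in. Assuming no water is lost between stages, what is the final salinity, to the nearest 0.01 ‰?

Conserving salt mass:
Initial salt = 4,190×35.2 = 147,488
After stage 1: salt = 147,488 + 2,160×35.2 = 223,520; volume = 6,350 m³; S = 35.2 ‰
After stage 2: salt = 223,520 + 2,360×29.3 = 292,668; volume = 8,710 m³
S = 292,668 / 8,710 = 33.6014 ‰

33.60 ‰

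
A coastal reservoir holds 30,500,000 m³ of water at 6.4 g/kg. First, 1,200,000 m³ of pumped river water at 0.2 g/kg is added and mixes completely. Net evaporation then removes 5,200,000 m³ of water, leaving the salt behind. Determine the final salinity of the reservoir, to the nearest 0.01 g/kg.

7.38 g/kg

After mixing: salt = 30,500,000×6.4 + 1,200,000×0.2 = 195,440,000; volume = 31,700,000 m³
After evaporation: salt unchanged = 195,440,000; volume = 31,700,000 − 5,200,000 = 26,500,000 m³
S = 195,440,000 / 26,500,000 = 7.3751 g/kg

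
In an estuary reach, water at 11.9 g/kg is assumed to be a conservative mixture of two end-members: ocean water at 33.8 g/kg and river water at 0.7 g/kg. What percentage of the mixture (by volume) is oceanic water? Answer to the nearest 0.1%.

Let g be the oceanic fraction. Salt balance per unit volume:
g×33.8 + (1−g)×0.7 = 11.9
g = (11.9 − 0.7) / (33.8 − 0.7) = 11.2/33.1 = 0.3384

33.8%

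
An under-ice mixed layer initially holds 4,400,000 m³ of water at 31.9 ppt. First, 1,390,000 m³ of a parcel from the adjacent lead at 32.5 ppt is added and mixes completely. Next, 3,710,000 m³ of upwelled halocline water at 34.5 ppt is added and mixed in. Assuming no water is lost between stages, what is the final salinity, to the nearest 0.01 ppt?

Salt balance:
Initial salt = 4,400,000×31.9 = 140,360,000
After stage 1: salt = 140,360,000 + 1,390,000×32.5 = 185,535,000; volume = 5,790,000 m³; S = 32.044 ppt
After stage 2: salt = 185,535,000 + 3,710,000×34.5 = 313,530,000; volume = 9,500,000 m³
S = 313,530,000 / 9,500,000 = 33.0032 ppt

33.00 ppt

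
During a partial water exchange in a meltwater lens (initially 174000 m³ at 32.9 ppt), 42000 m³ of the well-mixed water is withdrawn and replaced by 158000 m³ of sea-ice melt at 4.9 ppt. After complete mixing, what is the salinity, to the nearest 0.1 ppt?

Remaining after removal: 132,000 m³ at 32.9 ppt (salt = 4,342,800)
After addition: salt = 4,342,800 + 158,000×4.9 = 5,117,000; volume = 290,000 m³
S = 5,117,000 / 290,000 = 17.6448 ppt

17.6 ppt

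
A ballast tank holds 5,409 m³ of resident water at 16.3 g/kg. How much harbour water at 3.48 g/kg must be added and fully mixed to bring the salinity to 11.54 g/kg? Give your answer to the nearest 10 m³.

3190 m³

Salt balance: 5,409×16.3 + V×3.48 = (5,409+V)×11.54
88,166.7 + 3.48V = 62,419.86 + 11.54V
25,746.84 = 8.06V
V = 3,194.4 m³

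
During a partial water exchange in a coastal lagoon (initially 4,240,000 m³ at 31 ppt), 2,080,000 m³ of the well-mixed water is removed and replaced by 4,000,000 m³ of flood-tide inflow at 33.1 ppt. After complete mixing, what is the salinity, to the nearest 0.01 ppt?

32.36 ppt

Remaining after removal: 2,160,000 m³ at 31 ppt (salt = 66,960,000)
After addition: salt = 66,960,000 + 4,000,000×33.1 = 199,360,000; volume = 6,160,000 m³
S = 199,360,000 / 6,160,000 = 32.3636 ppt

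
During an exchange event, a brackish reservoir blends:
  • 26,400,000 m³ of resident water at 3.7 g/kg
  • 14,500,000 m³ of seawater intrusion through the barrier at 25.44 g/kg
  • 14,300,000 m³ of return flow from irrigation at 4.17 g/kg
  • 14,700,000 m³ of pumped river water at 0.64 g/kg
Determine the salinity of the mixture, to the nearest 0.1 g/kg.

7.7 g/kg

By conservation of dissolved salt,
salt = 26,400,000×3.7 + 14,500,000×25.44 + 14,300,000×4.17 + 14,700,000×0.64 = 97,680,000 + 368,880,000 + 59,631,000 + 9,408,000 = 535,599,000
volume = 26,400,000 + 14,500,000 + 14,300,000 + 14,700,000 = 69,900,000 m³
S = 535,599,000 / 69,900,000 = 7.662 g/kg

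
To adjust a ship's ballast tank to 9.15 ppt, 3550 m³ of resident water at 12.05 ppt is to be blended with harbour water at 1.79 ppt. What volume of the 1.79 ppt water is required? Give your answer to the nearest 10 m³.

1400 m³

Salt balance: 3,550×12.05 + V×1.79 = (3,550+V)×9.15
42,777.5 + 1.79V = 32,482.5 + 9.15V
10,295 = 7.36V
V = 1,398.78 m³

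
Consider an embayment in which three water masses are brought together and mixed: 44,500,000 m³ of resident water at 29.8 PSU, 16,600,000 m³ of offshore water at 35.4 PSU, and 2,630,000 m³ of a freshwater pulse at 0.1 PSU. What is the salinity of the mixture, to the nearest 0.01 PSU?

Total salt / total volume:
salt = 44,500,000×29.8 + 16,600,000×35.4 + 2,630,000×0.1 = 1,326,100,000 + 587,640,000 + 263,000 = 1,914,003,000
volume = 44,500,000 + 16,600,000 + 2,630,000 = 63,730,000 m³
S = 1,914,003,000 / 63,730,000 = 30.033 PSU

30.03 PSU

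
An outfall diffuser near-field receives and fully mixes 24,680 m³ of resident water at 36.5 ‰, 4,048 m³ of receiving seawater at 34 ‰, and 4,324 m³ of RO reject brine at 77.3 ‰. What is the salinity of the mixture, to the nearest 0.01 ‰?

41.53 ‰

Salt balance:
salt = 24,680×36.5 + 4,048×34 + 4,324×77.3 = 900,820 + 137,632 + 334,245.2 = 1,372,697.2
volume = 24,680 + 4,048 + 4,324 = 33,052 m³
S = 1,372,697.2 / 33,052 = 41.5314 ‰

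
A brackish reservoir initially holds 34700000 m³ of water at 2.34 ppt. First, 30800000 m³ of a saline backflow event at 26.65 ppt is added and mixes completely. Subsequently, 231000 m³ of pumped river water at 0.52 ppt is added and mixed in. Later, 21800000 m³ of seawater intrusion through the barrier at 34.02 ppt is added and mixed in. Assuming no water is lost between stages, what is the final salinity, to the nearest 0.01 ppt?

Salt balance:
Initial salt = 34,700,000×2.34 = 81,198,000
After stage 1: salt = 81,198,000 + 30,800,000×26.65 = 902,018,000; volume = 65,500,000 m³; S = 13.771 ppt
After stage 2: salt = 902,018,000 + 231,000×0.52 = 902,138,120; volume = 65,731,000 m³; S = 13.725 ppt
After stage 3: salt = 902,138,120 + 21,800,000×34.02 = 1,643,774,120; volume = 87,531,000 m³
S = 1,643,774,120 / 87,531,000 = 18.7793 ppt

18.78 ppt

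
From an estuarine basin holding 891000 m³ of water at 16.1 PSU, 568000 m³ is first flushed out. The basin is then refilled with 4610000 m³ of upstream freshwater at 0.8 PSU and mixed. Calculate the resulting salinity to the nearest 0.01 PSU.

1.80 PSU

Remaining after removal: 323,000 m³ at 16.1 PSU (salt = 5,200,300)
After addition: salt = 5,200,300 + 4,610,000×0.8 = 8,888,300; volume = 4,933,000 m³
S = 8,888,300 / 4,933,000 = 1.8018 PSU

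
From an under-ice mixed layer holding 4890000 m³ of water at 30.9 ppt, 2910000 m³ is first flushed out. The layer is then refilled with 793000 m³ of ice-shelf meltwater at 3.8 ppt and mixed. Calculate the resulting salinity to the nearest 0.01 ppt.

Remaining after removal: 1,980,000 m³ at 30.9 ppt (salt = 61,182,000)
After addition: salt = 61,182,000 + 793,000×3.8 = 64,195,400; volume = 2,773,000 m³
S = 64,195,400 / 2,773,000 = 23.1502 ppt

23.15 ppt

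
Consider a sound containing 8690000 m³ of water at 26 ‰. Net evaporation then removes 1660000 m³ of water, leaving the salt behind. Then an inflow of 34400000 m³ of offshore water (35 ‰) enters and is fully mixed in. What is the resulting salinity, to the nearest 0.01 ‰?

After evaporation: salt = 8,690,000×26 = 225,940,000; volume = 8,690,000 − 1,660,000 = 7,030,000 m³
After mixing: salt = 225,940,000 + 34,400,000×35 = 1,429,940,000; volume = 7,030,000 + 34,400,000 = 41,430,000 m³
S = 1,429,940,000 / 41,430,000 = 34.5146 ‰

34.51 ‰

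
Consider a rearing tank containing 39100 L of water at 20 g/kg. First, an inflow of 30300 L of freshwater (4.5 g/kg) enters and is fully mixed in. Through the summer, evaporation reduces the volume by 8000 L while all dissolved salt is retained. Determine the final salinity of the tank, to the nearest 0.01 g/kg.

14.96 g/kg

After mixing: salt = 39,100×20 + 30,300×4.5 = 918,350; volume = 69,400 L
After evaporation: salt unchanged = 918,350; volume = 69,400 − 8,000 = 61,400 L
S = 918,350 / 61,400 = 14.9568 g/kg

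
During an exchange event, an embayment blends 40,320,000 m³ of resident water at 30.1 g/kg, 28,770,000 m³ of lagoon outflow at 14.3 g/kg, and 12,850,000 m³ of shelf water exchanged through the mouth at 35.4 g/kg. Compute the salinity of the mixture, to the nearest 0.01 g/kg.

25.38 g/kg

Salt balance:
salt = 40,320,000×30.1 + 28,770,000×14.3 + 12,850,000×35.4 = 1,213,632,000 + 411,411,000 + 454,890,000 = 2,079,933,000
volume = 40,320,000 + 28,770,000 + 12,850,000 = 81,940,000 m³
S = 2,079,933,000 / 81,940,000 = 25.3836 g/kg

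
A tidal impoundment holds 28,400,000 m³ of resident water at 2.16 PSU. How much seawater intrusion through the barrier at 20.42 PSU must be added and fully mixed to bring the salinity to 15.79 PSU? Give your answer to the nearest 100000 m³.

Salt balance: 28,400,000×2.16 + V×20.42 = (28,400,000+V)×15.79
61,344,000 + 20.42V = 448,436,000 + 15.79V
387,092,000 = 4.63V
V = 83,605,183.59 m³

83600000 m³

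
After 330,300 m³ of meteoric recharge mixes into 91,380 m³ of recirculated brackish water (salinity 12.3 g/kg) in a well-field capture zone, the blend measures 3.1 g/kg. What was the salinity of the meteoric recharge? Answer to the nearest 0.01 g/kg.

0.55 g/kg

Salt balance: 91,380×12.3 + 330,300×S = 421,680×3.1
1,123,974 + 330,300·S = 1,307,208
S = (1,307,208 − 1,123,974) / 330,300 = 0.5548 g/kg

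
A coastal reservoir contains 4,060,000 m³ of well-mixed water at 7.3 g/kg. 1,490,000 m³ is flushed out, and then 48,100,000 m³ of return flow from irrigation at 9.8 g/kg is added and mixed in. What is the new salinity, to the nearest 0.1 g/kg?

Remaining after removal: 2,570,000 m³ at 7.3 g/kg (salt = 18,761,000)
After addition: salt = 18,761,000 + 48,100,000×9.8 = 490,141,000; volume = 50,670,000 m³
S = 490,141,000 / 50,670,000 = 9.6732 g/kg

9.7 g/kg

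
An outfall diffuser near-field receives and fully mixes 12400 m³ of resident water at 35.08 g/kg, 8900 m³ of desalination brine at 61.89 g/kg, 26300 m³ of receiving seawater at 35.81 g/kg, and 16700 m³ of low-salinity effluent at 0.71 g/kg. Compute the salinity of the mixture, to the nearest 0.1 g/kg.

30.2 g/kg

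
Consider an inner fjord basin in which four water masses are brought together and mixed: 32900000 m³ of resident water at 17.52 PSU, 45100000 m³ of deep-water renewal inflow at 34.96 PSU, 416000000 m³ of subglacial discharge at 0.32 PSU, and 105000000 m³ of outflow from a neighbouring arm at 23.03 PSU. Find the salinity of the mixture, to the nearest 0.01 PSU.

By conservation of dissolved salt,
salt = 32,900,000×17.52 + 45,100,000×34.96 + 416,000,000×0.32 + 105,000,000×23.03 = 576,408,000 + 1,576,696,000 + 133,120,000 + 2,418,150,000 = 4,704,374,000
volume = 32,900,000 + 45,100,000 + 416,000,000 + 105,000,000 = 599,000,000 m³
S = 4,704,374,000 / 599,000,000 = 7.8537 PSU

7.85 PSU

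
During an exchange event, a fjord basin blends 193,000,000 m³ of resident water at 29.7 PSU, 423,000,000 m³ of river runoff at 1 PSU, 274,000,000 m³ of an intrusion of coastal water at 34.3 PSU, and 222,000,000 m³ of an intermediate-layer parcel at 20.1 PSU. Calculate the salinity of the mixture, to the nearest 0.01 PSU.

Salt balance:
salt = 193,000,000×29.7 + 423,000,000×1 + 274,000,000×34.3 + 222,000,000×20.1 = 5,732,100,000 + 423,000,000 + 9,398,200,000 + 4,462,200,000 = 20,015,500,000
volume = 193,000,000 + 423,000,000 + 274,000,000 + 222,000,000 = 1,112,000,000 m³
S = 20,015,500,000 / 1,112,000,000 = 17.9996 PSU

18.00 PSU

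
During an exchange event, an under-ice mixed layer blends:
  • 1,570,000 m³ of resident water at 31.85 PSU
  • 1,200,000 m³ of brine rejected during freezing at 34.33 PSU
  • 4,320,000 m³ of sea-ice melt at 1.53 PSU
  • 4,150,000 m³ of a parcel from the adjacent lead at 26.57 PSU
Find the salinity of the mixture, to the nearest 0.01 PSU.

By conservation of dissolved salt,
salt = 1,570,000×31.85 + 1,200,000×34.33 + 4,320,000×1.53 + 4,150,000×26.57 = 50,004,500 + 41,196,000 + 6,609,600 + 110,265,500 = 208,075,600
volume = 1,570,000 + 1,200,000 + 4,320,000 + 4,150,000 = 11,240,000 m³
S = 208,075,600 / 11,240,000 = 18.5121 PSU

18.51 PSU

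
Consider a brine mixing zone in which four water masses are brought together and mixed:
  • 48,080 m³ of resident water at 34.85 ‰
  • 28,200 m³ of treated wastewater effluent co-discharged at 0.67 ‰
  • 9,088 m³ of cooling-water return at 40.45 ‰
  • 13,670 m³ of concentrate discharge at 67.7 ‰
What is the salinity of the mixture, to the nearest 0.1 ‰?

Conserving salt mass:
salt = 48,080×34.85 + 28,200×0.67 + 9,088×40.45 + 13,670×67.7 = 1,675,588 + 18,894 + 367,609.6 + 925,459 = 2,987,550.6
volume = 48,080 + 28,200 + 9,088 + 13,670 = 99,038 m³
S = 2,987,550.6 / 99,038 = 30.166 ‰

30.2 ‰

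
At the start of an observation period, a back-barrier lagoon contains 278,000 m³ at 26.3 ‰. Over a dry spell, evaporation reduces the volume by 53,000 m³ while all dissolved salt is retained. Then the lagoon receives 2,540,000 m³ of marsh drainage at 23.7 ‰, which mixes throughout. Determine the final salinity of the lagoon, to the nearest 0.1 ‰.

24.4 ‰

After evaporation: salt = 278,000×26.3 = 7,311,400; volume = 278,000 − 53,000 = 225,000 m³
After mixing: salt = 7,311,400 + 2,540,000×23.7 = 67,509,400; volume = 225,000 + 2,540,000 = 2,765,000 m³
S = 67,509,400 / 2,765,000 = 24.4157 ‰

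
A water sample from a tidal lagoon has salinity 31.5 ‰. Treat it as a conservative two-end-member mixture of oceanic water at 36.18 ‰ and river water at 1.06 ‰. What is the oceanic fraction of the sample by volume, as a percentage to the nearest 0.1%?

86.7%

Let g be the oceanic fraction. Salt balance per unit volume:
g×36.18 + (1−g)×1.06 = 31.5
g = (31.5 − 1.06) / (36.18 − 1.06) = 30.44/35.12 = 0.8667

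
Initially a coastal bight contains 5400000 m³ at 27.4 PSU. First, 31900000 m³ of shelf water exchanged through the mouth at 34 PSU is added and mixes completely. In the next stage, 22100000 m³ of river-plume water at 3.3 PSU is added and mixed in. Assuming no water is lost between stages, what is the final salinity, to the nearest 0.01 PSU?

21.98 PSU

By conservation of dissolved salt,
Initial salt = 5,400,000×27.4 = 147,960,000
After stage 1: salt = 147,960,000 + 31,900,000×34 = 1,232,560,000; volume = 37,300,000 m³; S = 33.045 PSU
After stage 2: salt = 1,232,560,000 + 22,100,000×3.3 = 1,305,490,000; volume = 59,400,000 m³
S = 1,305,490,000 / 59,400,000 = 21.9779 PSU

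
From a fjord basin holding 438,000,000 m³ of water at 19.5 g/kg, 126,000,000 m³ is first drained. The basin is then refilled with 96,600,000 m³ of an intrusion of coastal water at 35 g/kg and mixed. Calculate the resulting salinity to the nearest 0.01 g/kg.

23.16 g/kg

Remaining after removal: 312,000,000 m³ at 19.5 g/kg (salt = 6,084,000,000)
After addition: salt = 6,084,000,000 + 96,600,000×35 = 9,465,000,000; volume = 408,600,000 m³
S = 9,465,000,000 / 408,600,000 = 23.1645 g/kg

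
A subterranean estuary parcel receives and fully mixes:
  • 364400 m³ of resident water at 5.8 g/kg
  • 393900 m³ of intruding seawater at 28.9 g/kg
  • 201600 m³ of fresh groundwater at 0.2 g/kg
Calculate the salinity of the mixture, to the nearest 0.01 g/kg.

14.10 g/kg

Mass of salt is conserved:
salt = 364,400×5.8 + 393,900×28.9 + 201,600×0.2 = 2,113,520 + 11,383,710 + 40,320 = 13,537,550
volume = 364,400 + 393,900 + 201,600 = 959,900 m³
S = 13,537,550 / 959,900 = 14.1031 g/kg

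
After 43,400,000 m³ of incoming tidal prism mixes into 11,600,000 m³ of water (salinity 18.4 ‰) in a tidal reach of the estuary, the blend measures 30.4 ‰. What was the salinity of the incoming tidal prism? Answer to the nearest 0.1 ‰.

33.6 ‰

Salt balance: 11,600,000×18.4 + 43,400,000×S = 55,000,000×30.4
213,440,000 + 43,400,000·S = 1,672,000,000
S = (1,672,000,000 − 213,440,000) / 43,400,000 = 33.6074 ‰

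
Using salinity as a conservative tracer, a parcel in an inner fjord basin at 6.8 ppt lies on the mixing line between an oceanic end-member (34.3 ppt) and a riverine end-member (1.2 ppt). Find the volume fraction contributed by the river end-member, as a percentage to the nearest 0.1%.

Let f be the freshwater fraction. Salt balance per unit volume:
f×1.2 + (1−f)×34.3 = 6.8
f = (34.3 − 6.8) / (34.3 − 1.2) = 27.5/33.1 = 0.8308

83.1%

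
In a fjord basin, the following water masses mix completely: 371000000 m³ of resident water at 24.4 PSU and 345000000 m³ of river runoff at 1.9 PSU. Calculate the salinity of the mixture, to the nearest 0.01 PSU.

Weighted by volume,
salt = 371,000,000×24.4 + 345,000,000×1.9 = 9,052,400,000 + 655,500,000 = 9,707,900,000
volume = 371,000,000 + 345,000,000 = 716,000,000 m³
S = 9,707,900,000 / 716,000,000 = 13.5585 PSU

13.56 PSU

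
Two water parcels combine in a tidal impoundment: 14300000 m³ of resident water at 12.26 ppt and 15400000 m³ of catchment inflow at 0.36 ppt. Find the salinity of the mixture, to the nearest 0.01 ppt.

Salt balance:
salt = 14,300,000×12.26 + 15,400,000×0.36 = 175,318,000 + 5,544,000 = 180,862,000
volume = 14,300,000 + 15,400,000 = 29,700,000 m³
S = 180,862,000 / 29,700,000 = 6.0896 ppt

6.09 ppt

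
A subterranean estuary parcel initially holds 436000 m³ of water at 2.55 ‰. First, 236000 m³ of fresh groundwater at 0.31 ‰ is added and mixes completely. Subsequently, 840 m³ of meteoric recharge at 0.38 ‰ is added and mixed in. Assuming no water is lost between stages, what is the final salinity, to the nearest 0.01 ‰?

1.76 ‰

Total salt / total volume:
Initial salt = 436,000×2.55 = 1,111,800
After stage 1: salt = 1,111,800 + 236,000×0.31 = 1,184,960; volume = 672,000 m³; S = 1.763 ‰
After stage 2: salt = 1,184,960 + 840×0.38 = 1,185,279.2; volume = 672,840 m³
S = 1,185,279.2 / 672,840 = 1.7616 ‰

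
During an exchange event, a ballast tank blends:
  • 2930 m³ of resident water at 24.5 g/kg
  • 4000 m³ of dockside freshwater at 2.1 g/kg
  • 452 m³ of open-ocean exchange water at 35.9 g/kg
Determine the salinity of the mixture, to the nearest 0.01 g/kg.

13.06 g/kg

Conserving salt mass:
salt = 2,930×24.5 + 4,000×2.1 + 452×35.9 = 71,785 + 8,400 + 16,226.8 = 96,411.8
volume = 2,930 + 4,000 + 452 = 7,382 m³
S = 96,411.8 / 7,382 = 13.0604 g/kg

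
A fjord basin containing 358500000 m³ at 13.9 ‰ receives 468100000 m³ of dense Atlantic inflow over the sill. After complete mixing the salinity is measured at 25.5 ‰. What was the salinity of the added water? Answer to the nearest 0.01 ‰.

34.38 ‰

Salt balance: 358,500,000×13.9 + 468,100,000×S = 826,600,000×25.5
4,983,150,000 + 468,100,000·S = 21,078,300,000
S = (21,078,300,000 − 4,983,150,000) / 468,100,000 = 34.384 ‰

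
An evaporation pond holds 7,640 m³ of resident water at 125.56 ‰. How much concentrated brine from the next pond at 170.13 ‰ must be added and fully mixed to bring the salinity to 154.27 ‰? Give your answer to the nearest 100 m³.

Salt balance: 7,640×125.56 + V×170.13 = (7,640+V)×154.27
959,278.4 + 170.13V = 1,178,622.8 + 154.27V
219,344.4 = 15.86V
V = 13,830.04 m³

13800 m³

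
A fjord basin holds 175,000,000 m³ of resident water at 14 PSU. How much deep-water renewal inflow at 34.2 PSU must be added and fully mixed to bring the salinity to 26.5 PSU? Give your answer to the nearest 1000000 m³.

Salt balance: 175,000,000×14 + V×34.2 = (175,000,000+V)×26.5
2,450,000,000 + 34.2V = 4,637,500,000 + 26.5V
2,187,500,000 = 7.7V
V = 284,090,909.09 m³

284000000 m³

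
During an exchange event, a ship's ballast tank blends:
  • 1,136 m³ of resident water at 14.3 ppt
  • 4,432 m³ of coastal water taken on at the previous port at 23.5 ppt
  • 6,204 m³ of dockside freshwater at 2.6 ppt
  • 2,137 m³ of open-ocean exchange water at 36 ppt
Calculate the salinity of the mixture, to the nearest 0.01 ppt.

15.35 ppt

Conserving salt mass:
salt = 1,136×14.3 + 4,432×23.5 + 6,204×2.6 + 2,137×36 = 16,244.8 + 104,152 + 16,130.4 + 76,932 = 213,459.2
volume = 1,136 + 4,432 + 6,204 + 2,137 = 13,909 m³
S = 213,459.2 / 13,909 = 15.3468 ppt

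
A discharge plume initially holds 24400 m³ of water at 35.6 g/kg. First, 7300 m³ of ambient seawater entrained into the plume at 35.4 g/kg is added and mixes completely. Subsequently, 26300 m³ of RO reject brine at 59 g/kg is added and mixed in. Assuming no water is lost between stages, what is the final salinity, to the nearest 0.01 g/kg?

Salt balance:
Initial salt = 24,400×35.6 = 868,640
After stage 1: salt = 868,640 + 7,300×35.4 = 1,127,060; volume = 31,700 m³; S = 35.554 g/kg
After stage 2: salt = 1,127,060 + 26,300×59 = 2,678,760; volume = 58,000 m³
S = 2,678,760 / 58,000 = 46.1855 g/kg

46.19 g/kg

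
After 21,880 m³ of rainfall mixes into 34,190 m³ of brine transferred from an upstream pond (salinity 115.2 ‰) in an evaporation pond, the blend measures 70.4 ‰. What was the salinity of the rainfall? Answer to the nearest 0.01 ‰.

0.39 ‰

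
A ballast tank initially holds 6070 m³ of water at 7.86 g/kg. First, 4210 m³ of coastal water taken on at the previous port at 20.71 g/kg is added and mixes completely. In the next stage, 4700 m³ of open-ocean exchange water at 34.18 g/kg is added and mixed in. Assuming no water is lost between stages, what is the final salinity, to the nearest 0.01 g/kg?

Mass of salt is conserved:
Initial salt = 6,070×7.86 = 47,710.2
After stage 1: salt = 47,710.2 + 4,210×20.71 = 134,899.3; volume = 10,280 m³; S = 13.123 g/kg
After stage 2: salt = 134,899.3 + 4,700×34.18 = 295,545.3; volume = 14,980 m³
S = 295,545.3 / 14,980 = 19.7293 g/kg

19.73 g/kg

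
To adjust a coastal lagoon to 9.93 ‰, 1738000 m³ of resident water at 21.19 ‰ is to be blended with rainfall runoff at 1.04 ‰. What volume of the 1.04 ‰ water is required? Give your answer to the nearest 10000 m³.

2200000 m³

Salt balance: 1,738,000×21.19 + V×1.04 = (1,738,000+V)×9.93
36,828,220 + 1.04V = 17,258,340 + 9.93V
19,569,880 = 8.89V
V = 2,201,336.33 m³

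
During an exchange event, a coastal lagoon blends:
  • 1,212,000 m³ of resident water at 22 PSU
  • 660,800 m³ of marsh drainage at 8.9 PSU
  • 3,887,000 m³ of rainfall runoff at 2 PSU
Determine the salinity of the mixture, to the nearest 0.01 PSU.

By conservation of dissolved salt,
salt = 1,212,000×22 + 660,800×8.9 + 3,887,000×2 = 26,664,000 + 5,881,120 + 7,774,000 = 40,319,120
volume = 1,212,000 + 660,800 + 3,887,000 = 5,759,800 m³
S = 40,319,120 / 5,759,800 = 7.0001 PSU

7.00 PSU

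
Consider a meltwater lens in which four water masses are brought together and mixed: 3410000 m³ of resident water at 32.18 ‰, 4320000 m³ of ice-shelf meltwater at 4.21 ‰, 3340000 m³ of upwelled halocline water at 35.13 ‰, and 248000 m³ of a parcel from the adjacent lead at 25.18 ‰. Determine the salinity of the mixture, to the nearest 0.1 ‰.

Total salt / total volume:
salt = 3,410,000×32.18 + 4,320,000×4.21 + 3,340,000×35.13 + 248,000×25.18 = 109,733,800 + 18,187,200 + 117,334,200 + 6,244,640 = 251,499,840
volume = 3,410,000 + 4,320,000 + 3,340,000 + 248,000 = 11,318,000 m³
S = 251,499,840 / 11,318,000 = 22.221 ‰

22.2 ‰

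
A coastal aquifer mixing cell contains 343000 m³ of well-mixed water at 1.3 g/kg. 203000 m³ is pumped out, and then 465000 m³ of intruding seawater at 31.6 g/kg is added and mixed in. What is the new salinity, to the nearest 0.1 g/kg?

24.6 g/kg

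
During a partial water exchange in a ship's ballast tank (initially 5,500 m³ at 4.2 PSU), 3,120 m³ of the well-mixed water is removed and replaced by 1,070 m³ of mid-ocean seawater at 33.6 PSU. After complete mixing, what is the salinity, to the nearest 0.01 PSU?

13.32 PSU

Remaining after removal: 2,380 m³ at 4.2 PSU (salt = 9,996)
After addition: salt = 9,996 + 1,070×33.6 = 45,948; volume = 3,450 m³
S = 45,948 / 3,450 = 13.3183 PSU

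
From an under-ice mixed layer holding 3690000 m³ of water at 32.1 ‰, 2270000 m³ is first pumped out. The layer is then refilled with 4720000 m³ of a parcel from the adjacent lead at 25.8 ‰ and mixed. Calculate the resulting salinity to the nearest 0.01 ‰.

Remaining after removal: 1,420,000 m³ at 32.1 ‰ (salt = 45,582,000)
After addition: salt = 45,582,000 + 4,720,000×25.8 = 167,358,000; volume = 6,140,000 m³
S = 167,358,000 / 6,140,000 = 27.257 ‰

27.26 ‰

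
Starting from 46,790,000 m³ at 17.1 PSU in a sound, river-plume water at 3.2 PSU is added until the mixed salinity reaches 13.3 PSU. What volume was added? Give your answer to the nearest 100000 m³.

17600000 m³

Salt balance: 46,790,000×17.1 + V×3.2 = (46,790,000+V)×13.3
800,109,000 + 3.2V = 622,307,000 + 13.3V
177,802,000 = 10.1V
V = 17,604,158.42 m³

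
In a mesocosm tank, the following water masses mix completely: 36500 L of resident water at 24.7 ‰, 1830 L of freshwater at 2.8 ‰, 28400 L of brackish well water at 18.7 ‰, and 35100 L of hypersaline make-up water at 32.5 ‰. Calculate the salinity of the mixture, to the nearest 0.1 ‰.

25.3 ‰

Weighted by volume,
salt = 36,500×24.7 + 1,830×2.8 + 28,400×18.7 + 35,100×32.5 = 901,550 + 5,124 + 531,080 + 1,140,750 = 2,578,504
volume = 36,500 + 1,830 + 28,400 + 35,100 = 101,830 L
S = 2,578,504 / 101,830 = 25.322 ‰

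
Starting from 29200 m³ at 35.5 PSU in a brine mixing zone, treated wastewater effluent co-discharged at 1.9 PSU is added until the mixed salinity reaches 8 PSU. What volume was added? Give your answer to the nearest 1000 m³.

132000 m³

Salt balance: 29,200×35.5 + V×1.9 = (29,200+V)×8
1,036,600 + 1.9V = 233,600 + 8V
803,000 = 6.1V
V = 131,639.34 m³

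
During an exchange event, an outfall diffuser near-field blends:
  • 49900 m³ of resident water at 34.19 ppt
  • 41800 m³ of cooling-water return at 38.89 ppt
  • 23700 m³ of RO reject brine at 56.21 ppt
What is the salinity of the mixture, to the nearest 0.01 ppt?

40.41 ppt

Conserving salt mass:
salt = 49,900×34.19 + 41,800×38.89 + 23,700×56.21 = 1,706,081 + 1,625,602 + 1,332,177 = 4,663,860
volume = 49,900 + 41,800 + 23,700 = 115,400 m³
S = 4,663,860 / 115,400 = 40.4147 ppt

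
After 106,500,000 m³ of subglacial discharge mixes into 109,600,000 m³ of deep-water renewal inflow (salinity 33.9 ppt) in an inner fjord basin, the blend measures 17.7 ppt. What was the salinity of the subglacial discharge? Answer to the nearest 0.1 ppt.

1.0 ppt

Salt balance: 109,600,000×33.9 + 106,500,000×S = 216,100,000×17.7
3,715,440,000 + 106,500,000·S = 3,824,970,000
S = (3,824,970,000 − 3,715,440,000) / 106,500,000 = 1.0285 ppt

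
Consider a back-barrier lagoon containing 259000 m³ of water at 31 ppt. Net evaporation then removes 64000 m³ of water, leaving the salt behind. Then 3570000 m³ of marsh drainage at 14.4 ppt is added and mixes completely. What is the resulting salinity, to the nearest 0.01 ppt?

After evaporation: salt = 259,000×31 = 8,029,000; volume = 259,000 − 64,000 = 195,000 m³
After mixing: salt = 8,029,000 + 3,570,000×14.4 = 59,437,000; volume = 195,000 + 3,570,000 = 3,765,000 m³
S = 59,437,000 / 3,765,000 = 15.7867 ppt

15.79 ppt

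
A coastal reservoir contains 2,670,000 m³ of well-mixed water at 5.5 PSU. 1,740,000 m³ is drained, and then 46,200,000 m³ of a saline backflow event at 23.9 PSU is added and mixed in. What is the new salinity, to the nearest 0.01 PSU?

23.54 PSU

Remaining after removal: 930,000 m³ at 5.5 PSU (salt = 5,115,000)
After addition: salt = 5,115,000 + 46,200,000×23.9 = 1,109,295,000; volume = 47,130,000 m³
S = 1,109,295,000 / 47,130,000 = 23.5369 PSU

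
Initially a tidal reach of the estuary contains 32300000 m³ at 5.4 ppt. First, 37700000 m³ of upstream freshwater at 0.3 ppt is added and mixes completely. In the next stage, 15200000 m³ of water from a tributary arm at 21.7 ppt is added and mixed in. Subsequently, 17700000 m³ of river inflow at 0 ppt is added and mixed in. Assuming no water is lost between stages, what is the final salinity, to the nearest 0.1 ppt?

5.0 ppt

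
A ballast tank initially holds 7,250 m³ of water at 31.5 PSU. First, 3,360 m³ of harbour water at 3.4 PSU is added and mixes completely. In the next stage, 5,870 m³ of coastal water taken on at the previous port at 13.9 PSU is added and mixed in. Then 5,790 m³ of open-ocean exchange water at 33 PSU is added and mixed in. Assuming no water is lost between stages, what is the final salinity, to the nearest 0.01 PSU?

23.01 PSU

By conservation of dissolved salt,
Initial salt = 7,250×31.5 = 228,375
After stage 1: salt = 228,375 + 3,360×3.4 = 239,799; volume = 10,610 m³; S = 22.601 PSU
After stage 2: salt = 239,799 + 5,870×13.9 = 321,392; volume = 16,480 m³; S = 19.502 PSU
After stage 3: salt = 321,392 + 5,790×33 = 512,462; volume = 22,270 m³
S = 512,462 / 22,270 = 23.0113 PSU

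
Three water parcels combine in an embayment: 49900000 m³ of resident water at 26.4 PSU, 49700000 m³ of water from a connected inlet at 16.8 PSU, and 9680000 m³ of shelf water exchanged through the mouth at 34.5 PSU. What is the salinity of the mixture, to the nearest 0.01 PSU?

Mass of salt is conserved:
salt = 49,900,000×26.4 + 49,700,000×16.8 + 9,680,000×34.5 = 1,317,360,000 + 834,960,000 + 333,960,000 = 2,486,280,000
volume = 49,900,000 + 49,700,000 + 9,680,000 = 109,280,000 m³
S = 2,486,280,000 / 109,280,000 = 22.7515 PSU

22.75 PSU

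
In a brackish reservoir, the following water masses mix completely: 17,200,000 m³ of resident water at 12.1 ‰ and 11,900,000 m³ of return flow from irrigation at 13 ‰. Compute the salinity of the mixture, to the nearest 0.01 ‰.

12.47 ‰

Mass of salt is conserved:
salt = 17,200,000×12.1 + 11,900,000×13 = 208,120,000 + 154,700,000 = 362,820,000
volume = 17,200,000 + 11,900,000 = 29,100,000 m³
S = 362,820,000 / 29,100,000 = 12.468 ‰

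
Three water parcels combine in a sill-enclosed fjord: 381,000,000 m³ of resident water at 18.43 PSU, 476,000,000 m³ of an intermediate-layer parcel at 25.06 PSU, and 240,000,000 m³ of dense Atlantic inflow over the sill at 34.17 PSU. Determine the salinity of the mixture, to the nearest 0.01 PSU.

Weighted by volume,
salt = 381,000,000×18.43 + 476,000,000×25.06 + 240,000,000×34.17 = 7,021,830,000 + 11,928,560,000 + 8,200,800,000 = 27,151,190,000
volume = 381,000,000 + 476,000,000 + 240,000,000 = 1,097,000,000 m³
S = 27,151,190,000 / 1,097,000,000 = 24.7504 PSU

24.75 PSU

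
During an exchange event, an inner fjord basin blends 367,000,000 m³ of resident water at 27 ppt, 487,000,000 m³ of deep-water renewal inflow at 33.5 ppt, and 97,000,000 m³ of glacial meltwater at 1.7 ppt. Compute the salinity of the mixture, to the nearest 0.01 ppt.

27.75 ppt

Weighted by volume,
salt = 367,000,000×27 + 487,000,000×33.5 + 97,000,000×1.7 = 9,909,000,000 + 16,314,500,000 + 164,900,000 = 26,388,400,000
volume = 367,000,000 + 487,000,000 + 97,000,000 = 951,000,000 m³
S = 26,388,400,000 / 951,000,000 = 27.7481 ppt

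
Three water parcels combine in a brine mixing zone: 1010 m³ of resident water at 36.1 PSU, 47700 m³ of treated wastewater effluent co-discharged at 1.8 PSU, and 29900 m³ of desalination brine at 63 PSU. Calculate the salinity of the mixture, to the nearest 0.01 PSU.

25.52 PSU

Salt balance:
salt = 1,010×36.1 + 47,700×1.8 + 29,900×63 = 36,461 + 85,860 + 1,883,700 = 2,006,021
volume = 1,010 + 47,700 + 29,900 = 78,610 m³
S = 2,006,021 / 78,610 = 25.5186 PSU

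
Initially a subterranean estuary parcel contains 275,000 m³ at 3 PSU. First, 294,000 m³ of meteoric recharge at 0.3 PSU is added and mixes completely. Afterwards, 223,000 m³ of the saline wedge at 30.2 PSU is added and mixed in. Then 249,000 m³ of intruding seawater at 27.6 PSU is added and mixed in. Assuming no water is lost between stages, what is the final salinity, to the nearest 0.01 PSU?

13.95 PSU

Mass of salt is conserved:
Initial salt = 275,000×3 = 825,000
After stage 1: salt = 825,000 + 294,000×0.3 = 913,200; volume = 569,000 m³; S = 1.605 PSU
After stage 2: salt = 913,200 + 223,000×30.2 = 7,647,800; volume = 792,000 m³; S = 9.656 PSU
After stage 3: salt = 7,647,800 + 249,000×27.6 = 14,520,200; volume = 1,041,000 m³
S = 14,520,200 / 1,041,000 = 13.9483 PSU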